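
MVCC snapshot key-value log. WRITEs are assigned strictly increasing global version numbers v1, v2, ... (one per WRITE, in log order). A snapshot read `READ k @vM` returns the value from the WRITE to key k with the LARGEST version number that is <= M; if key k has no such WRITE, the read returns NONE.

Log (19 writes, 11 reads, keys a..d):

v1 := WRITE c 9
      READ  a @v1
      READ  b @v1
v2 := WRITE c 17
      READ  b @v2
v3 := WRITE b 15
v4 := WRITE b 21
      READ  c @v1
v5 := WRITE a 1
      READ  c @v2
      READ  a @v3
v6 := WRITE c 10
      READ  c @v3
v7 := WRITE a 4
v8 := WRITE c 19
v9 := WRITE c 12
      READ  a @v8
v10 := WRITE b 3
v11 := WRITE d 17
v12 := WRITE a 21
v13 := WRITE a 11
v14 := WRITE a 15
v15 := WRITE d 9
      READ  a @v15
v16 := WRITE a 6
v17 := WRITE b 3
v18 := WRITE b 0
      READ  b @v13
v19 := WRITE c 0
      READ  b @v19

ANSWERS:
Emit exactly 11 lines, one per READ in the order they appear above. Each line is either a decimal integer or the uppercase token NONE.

v1: WRITE c=9  (c history now [(1, 9)])
READ a @v1: history=[] -> no version <= 1 -> NONE
READ b @v1: history=[] -> no version <= 1 -> NONE
v2: WRITE c=17  (c history now [(1, 9), (2, 17)])
READ b @v2: history=[] -> no version <= 2 -> NONE
v3: WRITE b=15  (b history now [(3, 15)])
v4: WRITE b=21  (b history now [(3, 15), (4, 21)])
READ c @v1: history=[(1, 9), (2, 17)] -> pick v1 -> 9
v5: WRITE a=1  (a history now [(5, 1)])
READ c @v2: history=[(1, 9), (2, 17)] -> pick v2 -> 17
READ a @v3: history=[(5, 1)] -> no version <= 3 -> NONE
v6: WRITE c=10  (c history now [(1, 9), (2, 17), (6, 10)])
READ c @v3: history=[(1, 9), (2, 17), (6, 10)] -> pick v2 -> 17
v7: WRITE a=4  (a history now [(5, 1), (7, 4)])
v8: WRITE c=19  (c history now [(1, 9), (2, 17), (6, 10), (8, 19)])
v9: WRITE c=12  (c history now [(1, 9), (2, 17), (6, 10), (8, 19), (9, 12)])
READ a @v8: history=[(5, 1), (7, 4)] -> pick v7 -> 4
v10: WRITE b=3  (b history now [(3, 15), (4, 21), (10, 3)])
v11: WRITE d=17  (d history now [(11, 17)])
v12: WRITE a=21  (a history now [(5, 1), (7, 4), (12, 21)])
v13: WRITE a=11  (a history now [(5, 1), (7, 4), (12, 21), (13, 11)])
v14: WRITE a=15  (a history now [(5, 1), (7, 4), (12, 21), (13, 11), (14, 15)])
v15: WRITE d=9  (d history now [(11, 17), (15, 9)])
READ a @v15: history=[(5, 1), (7, 4), (12, 21), (13, 11), (14, 15)] -> pick v14 -> 15
v16: WRITE a=6  (a history now [(5, 1), (7, 4), (12, 21), (13, 11), (14, 15), (16, 6)])
v17: WRITE b=3  (b history now [(3, 15), (4, 21), (10, 3), (17, 3)])
v18: WRITE b=0  (b history now [(3, 15), (4, 21), (10, 3), (17, 3), (18, 0)])
READ b @v13: history=[(3, 15), (4, 21), (10, 3), (17, 3), (18, 0)] -> pick v10 -> 3
v19: WRITE c=0  (c history now [(1, 9), (2, 17), (6, 10), (8, 19), (9, 12), (19, 0)])
READ b @v19: history=[(3, 15), (4, 21), (10, 3), (17, 3), (18, 0)] -> pick v18 -> 0

Answer: NONE
NONE
NONE
9
17
NONE
17
4
15
3
0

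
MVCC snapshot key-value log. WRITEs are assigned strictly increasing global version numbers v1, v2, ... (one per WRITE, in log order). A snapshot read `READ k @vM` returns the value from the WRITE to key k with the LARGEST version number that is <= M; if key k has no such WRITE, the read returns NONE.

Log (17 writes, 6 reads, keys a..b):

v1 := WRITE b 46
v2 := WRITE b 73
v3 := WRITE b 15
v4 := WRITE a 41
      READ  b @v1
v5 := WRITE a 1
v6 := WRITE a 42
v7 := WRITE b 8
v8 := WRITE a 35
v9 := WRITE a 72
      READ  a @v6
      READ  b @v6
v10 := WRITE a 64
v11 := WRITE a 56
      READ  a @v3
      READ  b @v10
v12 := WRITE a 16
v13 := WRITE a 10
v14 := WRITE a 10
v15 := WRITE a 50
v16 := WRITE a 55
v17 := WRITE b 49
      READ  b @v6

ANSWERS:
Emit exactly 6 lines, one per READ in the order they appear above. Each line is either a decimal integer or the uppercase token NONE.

Answer: 46
42
15
NONE
8
15

Derivation:
v1: WRITE b=46  (b history now [(1, 46)])
v2: WRITE b=73  (b history now [(1, 46), (2, 73)])
v3: WRITE b=15  (b history now [(1, 46), (2, 73), (3, 15)])
v4: WRITE a=41  (a history now [(4, 41)])
READ b @v1: history=[(1, 46), (2, 73), (3, 15)] -> pick v1 -> 46
v5: WRITE a=1  (a history now [(4, 41), (5, 1)])
v6: WRITE a=42  (a history now [(4, 41), (5, 1), (6, 42)])
v7: WRITE b=8  (b history now [(1, 46), (2, 73), (3, 15), (7, 8)])
v8: WRITE a=35  (a history now [(4, 41), (5, 1), (6, 42), (8, 35)])
v9: WRITE a=72  (a history now [(4, 41), (5, 1), (6, 42), (8, 35), (9, 72)])
READ a @v6: history=[(4, 41), (5, 1), (6, 42), (8, 35), (9, 72)] -> pick v6 -> 42
READ b @v6: history=[(1, 46), (2, 73), (3, 15), (7, 8)] -> pick v3 -> 15
v10: WRITE a=64  (a history now [(4, 41), (5, 1), (6, 42), (8, 35), (9, 72), (10, 64)])
v11: WRITE a=56  (a history now [(4, 41), (5, 1), (6, 42), (8, 35), (9, 72), (10, 64), (11, 56)])
READ a @v3: history=[(4, 41), (5, 1), (6, 42), (8, 35), (9, 72), (10, 64), (11, 56)] -> no version <= 3 -> NONE
READ b @v10: history=[(1, 46), (2, 73), (3, 15), (7, 8)] -> pick v7 -> 8
v12: WRITE a=16  (a history now [(4, 41), (5, 1), (6, 42), (8, 35), (9, 72), (10, 64), (11, 56), (12, 16)])
v13: WRITE a=10  (a history now [(4, 41), (5, 1), (6, 42), (8, 35), (9, 72), (10, 64), (11, 56), (12, 16), (13, 10)])
v14: WRITE a=10  (a history now [(4, 41), (5, 1), (6, 42), (8, 35), (9, 72), (10, 64), (11, 56), (12, 16), (13, 10), (14, 10)])
v15: WRITE a=50  (a history now [(4, 41), (5, 1), (6, 42), (8, 35), (9, 72), (10, 64), (11, 56), (12, 16), (13, 10), (14, 10), (15, 50)])
v16: WRITE a=55  (a history now [(4, 41), (5, 1), (6, 42), (8, 35), (9, 72), (10, 64), (11, 56), (12, 16), (13, 10), (14, 10), (15, 50), (16, 55)])
v17: WRITE b=49  (b history now [(1, 46), (2, 73), (3, 15), (7, 8), (17, 49)])
READ b @v6: history=[(1, 46), (2, 73), (3, 15), (7, 8), (17, 49)] -> pick v3 -> 15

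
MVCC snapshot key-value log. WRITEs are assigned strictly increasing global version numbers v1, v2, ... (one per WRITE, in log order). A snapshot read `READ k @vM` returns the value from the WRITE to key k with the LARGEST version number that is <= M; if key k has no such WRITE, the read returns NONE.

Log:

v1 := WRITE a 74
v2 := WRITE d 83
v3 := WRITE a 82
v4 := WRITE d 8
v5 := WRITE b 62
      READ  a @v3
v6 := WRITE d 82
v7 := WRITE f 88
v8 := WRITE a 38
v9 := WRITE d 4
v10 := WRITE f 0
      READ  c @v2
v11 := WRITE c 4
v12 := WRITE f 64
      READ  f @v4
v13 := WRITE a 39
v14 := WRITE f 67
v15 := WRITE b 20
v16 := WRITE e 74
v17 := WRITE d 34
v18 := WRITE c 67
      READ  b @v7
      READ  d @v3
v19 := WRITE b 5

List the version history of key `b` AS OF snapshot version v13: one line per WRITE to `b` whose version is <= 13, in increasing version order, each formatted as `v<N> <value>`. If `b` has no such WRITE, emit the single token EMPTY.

Scan writes for key=b with version <= 13:
  v1 WRITE a 74 -> skip
  v2 WRITE d 83 -> skip
  v3 WRITE a 82 -> skip
  v4 WRITE d 8 -> skip
  v5 WRITE b 62 -> keep
  v6 WRITE d 82 -> skip
  v7 WRITE f 88 -> skip
  v8 WRITE a 38 -> skip
  v9 WRITE d 4 -> skip
  v10 WRITE f 0 -> skip
  v11 WRITE c 4 -> skip
  v12 WRITE f 64 -> skip
  v13 WRITE a 39 -> skip
  v14 WRITE f 67 -> skip
  v15 WRITE b 20 -> drop (> snap)
  v16 WRITE e 74 -> skip
  v17 WRITE d 34 -> skip
  v18 WRITE c 67 -> skip
  v19 WRITE b 5 -> drop (> snap)
Collected: [(5, 62)]

Answer: v5 62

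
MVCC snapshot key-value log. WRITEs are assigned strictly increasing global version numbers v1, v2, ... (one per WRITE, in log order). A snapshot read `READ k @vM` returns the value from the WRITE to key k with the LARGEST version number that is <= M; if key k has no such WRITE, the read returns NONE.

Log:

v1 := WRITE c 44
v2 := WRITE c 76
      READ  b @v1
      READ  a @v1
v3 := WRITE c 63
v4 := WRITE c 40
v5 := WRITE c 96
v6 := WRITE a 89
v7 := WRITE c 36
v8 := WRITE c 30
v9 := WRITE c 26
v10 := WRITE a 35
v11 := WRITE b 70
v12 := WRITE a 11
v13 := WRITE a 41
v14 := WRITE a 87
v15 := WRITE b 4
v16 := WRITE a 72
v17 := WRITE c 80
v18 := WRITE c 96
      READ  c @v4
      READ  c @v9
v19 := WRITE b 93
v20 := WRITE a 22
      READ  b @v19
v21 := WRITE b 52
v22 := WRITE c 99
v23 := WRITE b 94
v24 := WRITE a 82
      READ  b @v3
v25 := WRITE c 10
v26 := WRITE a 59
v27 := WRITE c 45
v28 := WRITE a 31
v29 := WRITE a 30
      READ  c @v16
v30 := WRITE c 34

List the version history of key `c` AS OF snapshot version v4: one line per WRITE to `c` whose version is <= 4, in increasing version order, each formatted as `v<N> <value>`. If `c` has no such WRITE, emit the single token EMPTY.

Scan writes for key=c with version <= 4:
  v1 WRITE c 44 -> keep
  v2 WRITE c 76 -> keep
  v3 WRITE c 63 -> keep
  v4 WRITE c 40 -> keep
  v5 WRITE c 96 -> drop (> snap)
  v6 WRITE a 89 -> skip
  v7 WRITE c 36 -> drop (> snap)
  v8 WRITE c 30 -> drop (> snap)
  v9 WRITE c 26 -> drop (> snap)
  v10 WRITE a 35 -> skip
  v11 WRITE b 70 -> skip
  v12 WRITE a 11 -> skip
  v13 WRITE a 41 -> skip
  v14 WRITE a 87 -> skip
  v15 WRITE b 4 -> skip
  v16 WRITE a 72 -> skip
  v17 WRITE c 80 -> drop (> snap)
  v18 WRITE c 96 -> drop (> snap)
  v19 WRITE b 93 -> skip
  v20 WRITE a 22 -> skip
  v21 WRITE b 52 -> skip
  v22 WRITE c 99 -> drop (> snap)
  v23 WRITE b 94 -> skip
  v24 WRITE a 82 -> skip
  v25 WRITE c 10 -> drop (> snap)
  v26 WRITE a 59 -> skip
  v27 WRITE c 45 -> drop (> snap)
  v28 WRITE a 31 -> skip
  v29 WRITE a 30 -> skip
  v30 WRITE c 34 -> drop (> snap)
Collected: [(1, 44), (2, 76), (3, 63), (4, 40)]

Answer: v1 44
v2 76
v3 63
v4 40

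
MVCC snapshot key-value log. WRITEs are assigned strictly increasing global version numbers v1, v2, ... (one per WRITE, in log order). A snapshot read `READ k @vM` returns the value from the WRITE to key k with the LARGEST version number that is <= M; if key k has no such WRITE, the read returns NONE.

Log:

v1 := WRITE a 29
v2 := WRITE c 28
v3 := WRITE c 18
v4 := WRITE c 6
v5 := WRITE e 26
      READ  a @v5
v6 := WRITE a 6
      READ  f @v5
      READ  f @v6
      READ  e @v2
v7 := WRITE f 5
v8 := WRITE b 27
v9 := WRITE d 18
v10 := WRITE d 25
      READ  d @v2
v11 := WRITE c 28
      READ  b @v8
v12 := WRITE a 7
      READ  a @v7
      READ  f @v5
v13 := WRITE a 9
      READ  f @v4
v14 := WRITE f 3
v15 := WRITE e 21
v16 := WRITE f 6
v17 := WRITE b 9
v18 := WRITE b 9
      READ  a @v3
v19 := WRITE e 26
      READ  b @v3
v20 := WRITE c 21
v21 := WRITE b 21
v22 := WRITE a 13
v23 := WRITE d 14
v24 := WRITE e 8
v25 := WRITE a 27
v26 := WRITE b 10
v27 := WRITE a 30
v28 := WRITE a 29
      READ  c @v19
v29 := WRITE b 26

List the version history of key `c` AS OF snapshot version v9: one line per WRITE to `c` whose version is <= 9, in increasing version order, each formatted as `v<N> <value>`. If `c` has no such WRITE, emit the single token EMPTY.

Scan writes for key=c with version <= 9:
  v1 WRITE a 29 -> skip
  v2 WRITE c 28 -> keep
  v3 WRITE c 18 -> keep
  v4 WRITE c 6 -> keep
  v5 WRITE e 26 -> skip
  v6 WRITE a 6 -> skip
  v7 WRITE f 5 -> skip
  v8 WRITE b 27 -> skip
  v9 WRITE d 18 -> skip
  v10 WRITE d 25 -> skip
  v11 WRITE c 28 -> drop (> snap)
  v12 WRITE a 7 -> skip
  v13 WRITE a 9 -> skip
  v14 WRITE f 3 -> skip
  v15 WRITE e 21 -> skip
  v16 WRITE f 6 -> skip
  v17 WRITE b 9 -> skip
  v18 WRITE b 9 -> skip
  v19 WRITE e 26 -> skip
  v20 WRITE c 21 -> drop (> snap)
  v21 WRITE b 21 -> skip
  v22 WRITE a 13 -> skip
  v23 WRITE d 14 -> skip
  v24 WRITE e 8 -> skip
  v25 WRITE a 27 -> skip
  v26 WRITE b 10 -> skip
  v27 WRITE a 30 -> skip
  v28 WRITE a 29 -> skip
  v29 WRITE b 26 -> skip
Collected: [(2, 28), (3, 18), (4, 6)]

Answer: v2 28
v3 18
v4 6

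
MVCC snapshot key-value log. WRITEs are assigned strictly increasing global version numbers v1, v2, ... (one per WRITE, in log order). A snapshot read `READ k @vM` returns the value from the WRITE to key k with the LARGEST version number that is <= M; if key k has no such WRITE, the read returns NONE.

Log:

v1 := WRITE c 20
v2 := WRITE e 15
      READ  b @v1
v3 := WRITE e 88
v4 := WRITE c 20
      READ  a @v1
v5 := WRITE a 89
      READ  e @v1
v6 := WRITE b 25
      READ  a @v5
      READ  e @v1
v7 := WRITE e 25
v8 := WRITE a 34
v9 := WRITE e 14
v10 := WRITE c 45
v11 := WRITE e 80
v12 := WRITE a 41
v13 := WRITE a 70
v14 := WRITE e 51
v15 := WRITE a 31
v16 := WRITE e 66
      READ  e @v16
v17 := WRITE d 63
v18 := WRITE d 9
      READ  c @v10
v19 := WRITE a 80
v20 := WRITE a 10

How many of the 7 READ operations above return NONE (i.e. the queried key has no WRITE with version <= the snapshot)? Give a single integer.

v1: WRITE c=20  (c history now [(1, 20)])
v2: WRITE e=15  (e history now [(2, 15)])
READ b @v1: history=[] -> no version <= 1 -> NONE
v3: WRITE e=88  (e history now [(2, 15), (3, 88)])
v4: WRITE c=20  (c history now [(1, 20), (4, 20)])
READ a @v1: history=[] -> no version <= 1 -> NONE
v5: WRITE a=89  (a history now [(5, 89)])
READ e @v1: history=[(2, 15), (3, 88)] -> no version <= 1 -> NONE
v6: WRITE b=25  (b history now [(6, 25)])
READ a @v5: history=[(5, 89)] -> pick v5 -> 89
READ e @v1: history=[(2, 15), (3, 88)] -> no version <= 1 -> NONE
v7: WRITE e=25  (e history now [(2, 15), (3, 88), (7, 25)])
v8: WRITE a=34  (a history now [(5, 89), (8, 34)])
v9: WRITE e=14  (e history now [(2, 15), (3, 88), (7, 25), (9, 14)])
v10: WRITE c=45  (c history now [(1, 20), (4, 20), (10, 45)])
v11: WRITE e=80  (e history now [(2, 15), (3, 88), (7, 25), (9, 14), (11, 80)])
v12: WRITE a=41  (a history now [(5, 89), (8, 34), (12, 41)])
v13: WRITE a=70  (a history now [(5, 89), (8, 34), (12, 41), (13, 70)])
v14: WRITE e=51  (e history now [(2, 15), (3, 88), (7, 25), (9, 14), (11, 80), (14, 51)])
v15: WRITE a=31  (a history now [(5, 89), (8, 34), (12, 41), (13, 70), (15, 31)])
v16: WRITE e=66  (e history now [(2, 15), (3, 88), (7, 25), (9, 14), (11, 80), (14, 51), (16, 66)])
READ e @v16: history=[(2, 15), (3, 88), (7, 25), (9, 14), (11, 80), (14, 51), (16, 66)] -> pick v16 -> 66
v17: WRITE d=63  (d history now [(17, 63)])
v18: WRITE d=9  (d history now [(17, 63), (18, 9)])
READ c @v10: history=[(1, 20), (4, 20), (10, 45)] -> pick v10 -> 45
v19: WRITE a=80  (a history now [(5, 89), (8, 34), (12, 41), (13, 70), (15, 31), (19, 80)])
v20: WRITE a=10  (a history now [(5, 89), (8, 34), (12, 41), (13, 70), (15, 31), (19, 80), (20, 10)])
Read results in order: ['NONE', 'NONE', 'NONE', '89', 'NONE', '66', '45']
NONE count = 4

Answer: 4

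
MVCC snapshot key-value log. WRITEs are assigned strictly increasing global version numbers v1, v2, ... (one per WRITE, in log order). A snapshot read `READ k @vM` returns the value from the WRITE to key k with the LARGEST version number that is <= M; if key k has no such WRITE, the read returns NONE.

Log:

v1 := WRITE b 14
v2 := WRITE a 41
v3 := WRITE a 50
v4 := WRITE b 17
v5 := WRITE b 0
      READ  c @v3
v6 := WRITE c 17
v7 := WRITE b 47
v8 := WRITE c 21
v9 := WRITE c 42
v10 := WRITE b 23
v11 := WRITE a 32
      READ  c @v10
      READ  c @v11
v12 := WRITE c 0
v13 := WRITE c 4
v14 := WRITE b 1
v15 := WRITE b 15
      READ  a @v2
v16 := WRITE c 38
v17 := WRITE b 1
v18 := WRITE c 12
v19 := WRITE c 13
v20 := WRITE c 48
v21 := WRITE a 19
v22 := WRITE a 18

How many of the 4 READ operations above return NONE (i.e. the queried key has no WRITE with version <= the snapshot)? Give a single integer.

v1: WRITE b=14  (b history now [(1, 14)])
v2: WRITE a=41  (a history now [(2, 41)])
v3: WRITE a=50  (a history now [(2, 41), (3, 50)])
v4: WRITE b=17  (b history now [(1, 14), (4, 17)])
v5: WRITE b=0  (b history now [(1, 14), (4, 17), (5, 0)])
READ c @v3: history=[] -> no version <= 3 -> NONE
v6: WRITE c=17  (c history now [(6, 17)])
v7: WRITE b=47  (b history now [(1, 14), (4, 17), (5, 0), (7, 47)])
v8: WRITE c=21  (c history now [(6, 17), (8, 21)])
v9: WRITE c=42  (c history now [(6, 17), (8, 21), (9, 42)])
v10: WRITE b=23  (b history now [(1, 14), (4, 17), (5, 0), (7, 47), (10, 23)])
v11: WRITE a=32  (a history now [(2, 41), (3, 50), (11, 32)])
READ c @v10: history=[(6, 17), (8, 21), (9, 42)] -> pick v9 -> 42
READ c @v11: history=[(6, 17), (8, 21), (9, 42)] -> pick v9 -> 42
v12: WRITE c=0  (c history now [(6, 17), (8, 21), (9, 42), (12, 0)])
v13: WRITE c=4  (c history now [(6, 17), (8, 21), (9, 42), (12, 0), (13, 4)])
v14: WRITE b=1  (b history now [(1, 14), (4, 17), (5, 0), (7, 47), (10, 23), (14, 1)])
v15: WRITE b=15  (b history now [(1, 14), (4, 17), (5, 0), (7, 47), (10, 23), (14, 1), (15, 15)])
READ a @v2: history=[(2, 41), (3, 50), (11, 32)] -> pick v2 -> 41
v16: WRITE c=38  (c history now [(6, 17), (8, 21), (9, 42), (12, 0), (13, 4), (16, 38)])
v17: WRITE b=1  (b history now [(1, 14), (4, 17), (5, 0), (7, 47), (10, 23), (14, 1), (15, 15), (17, 1)])
v18: WRITE c=12  (c history now [(6, 17), (8, 21), (9, 42), (12, 0), (13, 4), (16, 38), (18, 12)])
v19: WRITE c=13  (c history now [(6, 17), (8, 21), (9, 42), (12, 0), (13, 4), (16, 38), (18, 12), (19, 13)])
v20: WRITE c=48  (c history now [(6, 17), (8, 21), (9, 42), (12, 0), (13, 4), (16, 38), (18, 12), (19, 13), (20, 48)])
v21: WRITE a=19  (a history now [(2, 41), (3, 50), (11, 32), (21, 19)])
v22: WRITE a=18  (a history now [(2, 41), (3, 50), (11, 32), (21, 19), (22, 18)])
Read results in order: ['NONE', '42', '42', '41']
NONE count = 1

Answer: 1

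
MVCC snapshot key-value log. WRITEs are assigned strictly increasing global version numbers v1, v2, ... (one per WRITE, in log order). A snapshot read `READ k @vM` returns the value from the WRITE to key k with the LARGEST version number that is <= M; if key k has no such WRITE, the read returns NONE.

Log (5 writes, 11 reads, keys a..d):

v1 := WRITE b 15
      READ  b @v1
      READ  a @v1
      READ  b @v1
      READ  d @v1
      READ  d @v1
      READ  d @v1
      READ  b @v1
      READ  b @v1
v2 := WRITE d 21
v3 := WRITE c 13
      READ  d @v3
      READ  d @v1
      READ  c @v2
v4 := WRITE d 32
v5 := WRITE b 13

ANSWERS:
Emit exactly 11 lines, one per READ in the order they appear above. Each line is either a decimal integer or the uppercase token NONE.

Answer: 15
NONE
15
NONE
NONE
NONE
15
15
21
NONE
NONE

Derivation:
v1: WRITE b=15  (b history now [(1, 15)])
READ b @v1: history=[(1, 15)] -> pick v1 -> 15
READ a @v1: history=[] -> no version <= 1 -> NONE
READ b @v1: history=[(1, 15)] -> pick v1 -> 15
READ d @v1: history=[] -> no version <= 1 -> NONE
READ d @v1: history=[] -> no version <= 1 -> NONE
READ d @v1: history=[] -> no version <= 1 -> NONE
READ b @v1: history=[(1, 15)] -> pick v1 -> 15
READ b @v1: history=[(1, 15)] -> pick v1 -> 15
v2: WRITE d=21  (d history now [(2, 21)])
v3: WRITE c=13  (c history now [(3, 13)])
READ d @v3: history=[(2, 21)] -> pick v2 -> 21
READ d @v1: history=[(2, 21)] -> no version <= 1 -> NONE
READ c @v2: history=[(3, 13)] -> no version <= 2 -> NONE
v4: WRITE d=32  (d history now [(2, 21), (4, 32)])
v5: WRITE b=13  (b history now [(1, 15), (5, 13)])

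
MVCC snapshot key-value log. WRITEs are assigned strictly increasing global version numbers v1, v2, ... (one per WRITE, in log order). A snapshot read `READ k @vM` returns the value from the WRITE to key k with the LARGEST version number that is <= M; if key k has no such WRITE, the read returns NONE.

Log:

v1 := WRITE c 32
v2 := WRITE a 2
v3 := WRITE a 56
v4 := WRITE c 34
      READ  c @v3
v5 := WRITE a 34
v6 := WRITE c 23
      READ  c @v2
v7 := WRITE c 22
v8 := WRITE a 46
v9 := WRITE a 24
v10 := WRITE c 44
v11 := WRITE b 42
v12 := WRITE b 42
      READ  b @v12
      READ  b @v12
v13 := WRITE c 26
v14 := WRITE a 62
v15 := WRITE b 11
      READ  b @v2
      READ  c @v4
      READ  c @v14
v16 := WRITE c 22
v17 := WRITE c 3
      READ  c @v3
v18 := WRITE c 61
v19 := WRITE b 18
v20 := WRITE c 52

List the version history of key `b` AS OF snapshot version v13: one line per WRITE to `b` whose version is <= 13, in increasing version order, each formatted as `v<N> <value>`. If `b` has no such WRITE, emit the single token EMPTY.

Answer: v11 42
v12 42

Derivation:
Scan writes for key=b with version <= 13:
  v1 WRITE c 32 -> skip
  v2 WRITE a 2 -> skip
  v3 WRITE a 56 -> skip
  v4 WRITE c 34 -> skip
  v5 WRITE a 34 -> skip
  v6 WRITE c 23 -> skip
  v7 WRITE c 22 -> skip
  v8 WRITE a 46 -> skip
  v9 WRITE a 24 -> skip
  v10 WRITE c 44 -> skip
  v11 WRITE b 42 -> keep
  v12 WRITE b 42 -> keep
  v13 WRITE c 26 -> skip
  v14 WRITE a 62 -> skip
  v15 WRITE b 11 -> drop (> snap)
  v16 WRITE c 22 -> skip
  v17 WRITE c 3 -> skip
  v18 WRITE c 61 -> skip
  v19 WRITE b 18 -> drop (> snap)
  v20 WRITE c 52 -> skip
Collected: [(11, 42), (12, 42)]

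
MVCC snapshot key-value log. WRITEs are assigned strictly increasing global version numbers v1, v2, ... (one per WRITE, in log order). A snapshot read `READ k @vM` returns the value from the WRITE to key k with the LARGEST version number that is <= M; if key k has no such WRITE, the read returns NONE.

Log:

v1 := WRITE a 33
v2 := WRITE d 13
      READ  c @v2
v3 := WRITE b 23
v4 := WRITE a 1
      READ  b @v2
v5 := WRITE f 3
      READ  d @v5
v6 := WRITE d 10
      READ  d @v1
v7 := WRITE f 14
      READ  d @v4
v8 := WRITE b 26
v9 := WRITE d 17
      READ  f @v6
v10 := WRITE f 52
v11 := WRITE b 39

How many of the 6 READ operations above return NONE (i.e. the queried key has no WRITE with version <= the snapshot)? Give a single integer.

v1: WRITE a=33  (a history now [(1, 33)])
v2: WRITE d=13  (d history now [(2, 13)])
READ c @v2: history=[] -> no version <= 2 -> NONE
v3: WRITE b=23  (b history now [(3, 23)])
v4: WRITE a=1  (a history now [(1, 33), (4, 1)])
READ b @v2: history=[(3, 23)] -> no version <= 2 -> NONE
v5: WRITE f=3  (f history now [(5, 3)])
READ d @v5: history=[(2, 13)] -> pick v2 -> 13
v6: WRITE d=10  (d history now [(2, 13), (6, 10)])
READ d @v1: history=[(2, 13), (6, 10)] -> no version <= 1 -> NONE
v7: WRITE f=14  (f history now [(5, 3), (7, 14)])
READ d @v4: history=[(2, 13), (6, 10)] -> pick v2 -> 13
v8: WRITE b=26  (b history now [(3, 23), (8, 26)])
v9: WRITE d=17  (d history now [(2, 13), (6, 10), (9, 17)])
READ f @v6: history=[(5, 3), (7, 14)] -> pick v5 -> 3
v10: WRITE f=52  (f history now [(5, 3), (7, 14), (10, 52)])
v11: WRITE b=39  (b history now [(3, 23), (8, 26), (11, 39)])
Read results in order: ['NONE', 'NONE', '13', 'NONE', '13', '3']
NONE count = 3

Answer: 3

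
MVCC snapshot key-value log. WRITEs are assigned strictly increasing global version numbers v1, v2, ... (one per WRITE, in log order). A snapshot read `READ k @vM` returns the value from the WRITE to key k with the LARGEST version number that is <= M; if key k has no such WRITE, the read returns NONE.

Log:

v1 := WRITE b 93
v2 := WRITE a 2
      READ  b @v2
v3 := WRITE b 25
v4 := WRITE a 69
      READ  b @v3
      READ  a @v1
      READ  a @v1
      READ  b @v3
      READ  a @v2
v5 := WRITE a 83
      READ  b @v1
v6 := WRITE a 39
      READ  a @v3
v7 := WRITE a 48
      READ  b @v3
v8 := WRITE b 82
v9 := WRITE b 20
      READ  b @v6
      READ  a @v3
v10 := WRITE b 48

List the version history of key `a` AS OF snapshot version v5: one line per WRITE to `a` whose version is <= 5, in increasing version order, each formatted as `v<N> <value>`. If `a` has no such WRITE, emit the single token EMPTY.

Scan writes for key=a with version <= 5:
  v1 WRITE b 93 -> skip
  v2 WRITE a 2 -> keep
  v3 WRITE b 25 -> skip
  v4 WRITE a 69 -> keep
  v5 WRITE a 83 -> keep
  v6 WRITE a 39 -> drop (> snap)
  v7 WRITE a 48 -> drop (> snap)
  v8 WRITE b 82 -> skip
  v9 WRITE b 20 -> skip
  v10 WRITE b 48 -> skip
Collected: [(2, 2), (4, 69), (5, 83)]

Answer: v2 2
v4 69
v5 83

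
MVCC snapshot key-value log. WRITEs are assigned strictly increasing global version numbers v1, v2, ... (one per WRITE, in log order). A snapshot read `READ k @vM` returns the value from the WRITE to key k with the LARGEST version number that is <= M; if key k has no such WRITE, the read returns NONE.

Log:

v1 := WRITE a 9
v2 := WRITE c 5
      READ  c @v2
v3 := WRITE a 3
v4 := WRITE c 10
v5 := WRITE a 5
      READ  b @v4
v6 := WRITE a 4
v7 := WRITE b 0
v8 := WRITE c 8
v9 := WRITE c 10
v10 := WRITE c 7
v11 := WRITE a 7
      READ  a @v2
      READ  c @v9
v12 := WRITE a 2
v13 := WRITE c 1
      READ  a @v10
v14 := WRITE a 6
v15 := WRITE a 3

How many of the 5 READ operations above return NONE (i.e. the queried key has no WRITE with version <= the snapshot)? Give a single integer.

v1: WRITE a=9  (a history now [(1, 9)])
v2: WRITE c=5  (c history now [(2, 5)])
READ c @v2: history=[(2, 5)] -> pick v2 -> 5
v3: WRITE a=3  (a history now [(1, 9), (3, 3)])
v4: WRITE c=10  (c history now [(2, 5), (4, 10)])
v5: WRITE a=5  (a history now [(1, 9), (3, 3), (5, 5)])
READ b @v4: history=[] -> no version <= 4 -> NONE
v6: WRITE a=4  (a history now [(1, 9), (3, 3), (5, 5), (6, 4)])
v7: WRITE b=0  (b history now [(7, 0)])
v8: WRITE c=8  (c history now [(2, 5), (4, 10), (8, 8)])
v9: WRITE c=10  (c history now [(2, 5), (4, 10), (8, 8), (9, 10)])
v10: WRITE c=7  (c history now [(2, 5), (4, 10), (8, 8), (9, 10), (10, 7)])
v11: WRITE a=7  (a history now [(1, 9), (3, 3), (5, 5), (6, 4), (11, 7)])
READ a @v2: history=[(1, 9), (3, 3), (5, 5), (6, 4), (11, 7)] -> pick v1 -> 9
READ c @v9: history=[(2, 5), (4, 10), (8, 8), (9, 10), (10, 7)] -> pick v9 -> 10
v12: WRITE a=2  (a history now [(1, 9), (3, 3), (5, 5), (6, 4), (11, 7), (12, 2)])
v13: WRITE c=1  (c history now [(2, 5), (4, 10), (8, 8), (9, 10), (10, 7), (13, 1)])
READ a @v10: history=[(1, 9), (3, 3), (5, 5), (6, 4), (11, 7), (12, 2)] -> pick v6 -> 4
v14: WRITE a=6  (a history now [(1, 9), (3, 3), (5, 5), (6, 4), (11, 7), (12, 2), (14, 6)])
v15: WRITE a=3  (a history now [(1, 9), (3, 3), (5, 5), (6, 4), (11, 7), (12, 2), (14, 6), (15, 3)])
Read results in order: ['5', 'NONE', '9', '10', '4']
NONE count = 1

Answer: 1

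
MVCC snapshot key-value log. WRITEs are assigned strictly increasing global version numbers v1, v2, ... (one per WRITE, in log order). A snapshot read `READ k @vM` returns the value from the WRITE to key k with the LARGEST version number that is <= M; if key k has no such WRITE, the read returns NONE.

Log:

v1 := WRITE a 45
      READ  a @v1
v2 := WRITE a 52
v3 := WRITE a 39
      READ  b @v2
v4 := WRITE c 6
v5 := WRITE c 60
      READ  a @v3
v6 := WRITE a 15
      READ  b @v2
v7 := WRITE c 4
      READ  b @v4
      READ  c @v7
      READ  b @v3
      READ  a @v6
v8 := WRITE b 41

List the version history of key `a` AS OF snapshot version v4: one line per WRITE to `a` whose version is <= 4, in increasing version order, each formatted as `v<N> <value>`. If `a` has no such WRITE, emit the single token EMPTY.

Scan writes for key=a with version <= 4:
  v1 WRITE a 45 -> keep
  v2 WRITE a 52 -> keep
  v3 WRITE a 39 -> keep
  v4 WRITE c 6 -> skip
  v5 WRITE c 60 -> skip
  v6 WRITE a 15 -> drop (> snap)
  v7 WRITE c 4 -> skip
  v8 WRITE b 41 -> skip
Collected: [(1, 45), (2, 52), (3, 39)]

Answer: v1 45
v2 52
v3 39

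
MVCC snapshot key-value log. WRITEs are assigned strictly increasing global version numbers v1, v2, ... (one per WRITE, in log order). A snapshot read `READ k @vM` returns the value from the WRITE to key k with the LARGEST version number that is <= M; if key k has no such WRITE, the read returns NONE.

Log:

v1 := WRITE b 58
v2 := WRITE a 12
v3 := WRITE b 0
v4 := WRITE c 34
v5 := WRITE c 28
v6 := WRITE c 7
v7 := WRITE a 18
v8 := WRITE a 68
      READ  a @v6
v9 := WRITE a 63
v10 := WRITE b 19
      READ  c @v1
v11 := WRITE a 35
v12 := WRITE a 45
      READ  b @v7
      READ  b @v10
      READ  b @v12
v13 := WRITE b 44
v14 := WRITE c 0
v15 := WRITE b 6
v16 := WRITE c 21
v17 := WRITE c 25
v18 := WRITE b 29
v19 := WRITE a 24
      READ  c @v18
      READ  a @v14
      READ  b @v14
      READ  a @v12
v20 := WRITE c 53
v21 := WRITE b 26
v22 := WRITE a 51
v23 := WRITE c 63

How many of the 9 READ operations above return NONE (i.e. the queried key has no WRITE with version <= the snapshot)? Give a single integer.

Answer: 1

Derivation:
v1: WRITE b=58  (b history now [(1, 58)])
v2: WRITE a=12  (a history now [(2, 12)])
v3: WRITE b=0  (b history now [(1, 58), (3, 0)])
v4: WRITE c=34  (c history now [(4, 34)])
v5: WRITE c=28  (c history now [(4, 34), (5, 28)])
v6: WRITE c=7  (c history now [(4, 34), (5, 28), (6, 7)])
v7: WRITE a=18  (a history now [(2, 12), (7, 18)])
v8: WRITE a=68  (a history now [(2, 12), (7, 18), (8, 68)])
READ a @v6: history=[(2, 12), (7, 18), (8, 68)] -> pick v2 -> 12
v9: WRITE a=63  (a history now [(2, 12), (7, 18), (8, 68), (9, 63)])
v10: WRITE b=19  (b history now [(1, 58), (3, 0), (10, 19)])
READ c @v1: history=[(4, 34), (5, 28), (6, 7)] -> no version <= 1 -> NONE
v11: WRITE a=35  (a history now [(2, 12), (7, 18), (8, 68), (9, 63), (11, 35)])
v12: WRITE a=45  (a history now [(2, 12), (7, 18), (8, 68), (9, 63), (11, 35), (12, 45)])
READ b @v7: history=[(1, 58), (3, 0), (10, 19)] -> pick v3 -> 0
READ b @v10: history=[(1, 58), (3, 0), (10, 19)] -> pick v10 -> 19
READ b @v12: history=[(1, 58), (3, 0), (10, 19)] -> pick v10 -> 19
v13: WRITE b=44  (b history now [(1, 58), (3, 0), (10, 19), (13, 44)])
v14: WRITE c=0  (c history now [(4, 34), (5, 28), (6, 7), (14, 0)])
v15: WRITE b=6  (b history now [(1, 58), (3, 0), (10, 19), (13, 44), (15, 6)])
v16: WRITE c=21  (c history now [(4, 34), (5, 28), (6, 7), (14, 0), (16, 21)])
v17: WRITE c=25  (c history now [(4, 34), (5, 28), (6, 7), (14, 0), (16, 21), (17, 25)])
v18: WRITE b=29  (b history now [(1, 58), (3, 0), (10, 19), (13, 44), (15, 6), (18, 29)])
v19: WRITE a=24  (a history now [(2, 12), (7, 18), (8, 68), (9, 63), (11, 35), (12, 45), (19, 24)])
READ c @v18: history=[(4, 34), (5, 28), (6, 7), (14, 0), (16, 21), (17, 25)] -> pick v17 -> 25
READ a @v14: history=[(2, 12), (7, 18), (8, 68), (9, 63), (11, 35), (12, 45), (19, 24)] -> pick v12 -> 45
READ b @v14: history=[(1, 58), (3, 0), (10, 19), (13, 44), (15, 6), (18, 29)] -> pick v13 -> 44
READ a @v12: history=[(2, 12), (7, 18), (8, 68), (9, 63), (11, 35), (12, 45), (19, 24)] -> pick v12 -> 45
v20: WRITE c=53  (c history now [(4, 34), (5, 28), (6, 7), (14, 0), (16, 21), (17, 25), (20, 53)])
v21: WRITE b=26  (b history now [(1, 58), (3, 0), (10, 19), (13, 44), (15, 6), (18, 29), (21, 26)])
v22: WRITE a=51  (a history now [(2, 12), (7, 18), (8, 68), (9, 63), (11, 35), (12, 45), (19, 24), (22, 51)])
v23: WRITE c=63  (c history now [(4, 34), (5, 28), (6, 7), (14, 0), (16, 21), (17, 25), (20, 53), (23, 63)])
Read results in order: ['12', 'NONE', '0', '19', '19', '25', '45', '44', '45']
NONE count = 1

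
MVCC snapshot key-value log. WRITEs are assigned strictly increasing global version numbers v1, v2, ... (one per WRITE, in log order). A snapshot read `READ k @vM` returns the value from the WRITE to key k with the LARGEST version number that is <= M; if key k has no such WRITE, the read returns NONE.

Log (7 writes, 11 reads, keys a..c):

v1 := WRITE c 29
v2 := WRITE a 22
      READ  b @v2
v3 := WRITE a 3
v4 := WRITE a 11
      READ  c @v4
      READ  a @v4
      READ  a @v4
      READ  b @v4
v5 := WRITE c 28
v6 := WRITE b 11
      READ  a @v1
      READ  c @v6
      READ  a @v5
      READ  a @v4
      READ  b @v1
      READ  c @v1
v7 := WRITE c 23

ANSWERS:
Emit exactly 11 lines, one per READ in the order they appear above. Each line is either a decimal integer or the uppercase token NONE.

Answer: NONE
29
11
11
NONE
NONE
28
11
11
NONE
29

Derivation:
v1: WRITE c=29  (c history now [(1, 29)])
v2: WRITE a=22  (a history now [(2, 22)])
READ b @v2: history=[] -> no version <= 2 -> NONE
v3: WRITE a=3  (a history now [(2, 22), (3, 3)])
v4: WRITE a=11  (a history now [(2, 22), (3, 3), (4, 11)])
READ c @v4: history=[(1, 29)] -> pick v1 -> 29
READ a @v4: history=[(2, 22), (3, 3), (4, 11)] -> pick v4 -> 11
READ a @v4: history=[(2, 22), (3, 3), (4, 11)] -> pick v4 -> 11
READ b @v4: history=[] -> no version <= 4 -> NONE
v5: WRITE c=28  (c history now [(1, 29), (5, 28)])
v6: WRITE b=11  (b history now [(6, 11)])
READ a @v1: history=[(2, 22), (3, 3), (4, 11)] -> no version <= 1 -> NONE
READ c @v6: history=[(1, 29), (5, 28)] -> pick v5 -> 28
READ a @v5: history=[(2, 22), (3, 3), (4, 11)] -> pick v4 -> 11
READ a @v4: history=[(2, 22), (3, 3), (4, 11)] -> pick v4 -> 11
READ b @v1: history=[(6, 11)] -> no version <= 1 -> NONE
READ c @v1: history=[(1, 29), (5, 28)] -> pick v1 -> 29
v7: WRITE c=23  (c history now [(1, 29), (5, 28), (7, 23)])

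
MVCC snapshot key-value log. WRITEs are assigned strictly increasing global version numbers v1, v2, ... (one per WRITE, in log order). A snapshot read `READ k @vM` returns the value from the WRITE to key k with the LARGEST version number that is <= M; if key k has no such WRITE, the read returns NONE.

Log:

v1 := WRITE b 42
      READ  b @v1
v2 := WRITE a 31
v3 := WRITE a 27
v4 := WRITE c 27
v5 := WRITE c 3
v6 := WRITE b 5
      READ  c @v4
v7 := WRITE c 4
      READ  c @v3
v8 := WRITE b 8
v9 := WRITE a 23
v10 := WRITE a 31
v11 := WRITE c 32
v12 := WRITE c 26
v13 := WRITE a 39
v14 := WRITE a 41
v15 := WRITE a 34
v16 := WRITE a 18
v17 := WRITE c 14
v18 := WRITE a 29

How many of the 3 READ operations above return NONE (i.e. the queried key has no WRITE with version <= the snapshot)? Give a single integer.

Answer: 1

Derivation:
v1: WRITE b=42  (b history now [(1, 42)])
READ b @v1: history=[(1, 42)] -> pick v1 -> 42
v2: WRITE a=31  (a history now [(2, 31)])
v3: WRITE a=27  (a history now [(2, 31), (3, 27)])
v4: WRITE c=27  (c history now [(4, 27)])
v5: WRITE c=3  (c history now [(4, 27), (5, 3)])
v6: WRITE b=5  (b history now [(1, 42), (6, 5)])
READ c @v4: history=[(4, 27), (5, 3)] -> pick v4 -> 27
v7: WRITE c=4  (c history now [(4, 27), (5, 3), (7, 4)])
READ c @v3: history=[(4, 27), (5, 3), (7, 4)] -> no version <= 3 -> NONE
v8: WRITE b=8  (b history now [(1, 42), (6, 5), (8, 8)])
v9: WRITE a=23  (a history now [(2, 31), (3, 27), (9, 23)])
v10: WRITE a=31  (a history now [(2, 31), (3, 27), (9, 23), (10, 31)])
v11: WRITE c=32  (c history now [(4, 27), (5, 3), (7, 4), (11, 32)])
v12: WRITE c=26  (c history now [(4, 27), (5, 3), (7, 4), (11, 32), (12, 26)])
v13: WRITE a=39  (a history now [(2, 31), (3, 27), (9, 23), (10, 31), (13, 39)])
v14: WRITE a=41  (a history now [(2, 31), (3, 27), (9, 23), (10, 31), (13, 39), (14, 41)])
v15: WRITE a=34  (a history now [(2, 31), (3, 27), (9, 23), (10, 31), (13, 39), (14, 41), (15, 34)])
v16: WRITE a=18  (a history now [(2, 31), (3, 27), (9, 23), (10, 31), (13, 39), (14, 41), (15, 34), (16, 18)])
v17: WRITE c=14  (c history now [(4, 27), (5, 3), (7, 4), (11, 32), (12, 26), (17, 14)])
v18: WRITE a=29  (a history now [(2, 31), (3, 27), (9, 23), (10, 31), (13, 39), (14, 41), (15, 34), (16, 18), (18, 29)])
Read results in order: ['42', '27', 'NONE']
NONE count = 1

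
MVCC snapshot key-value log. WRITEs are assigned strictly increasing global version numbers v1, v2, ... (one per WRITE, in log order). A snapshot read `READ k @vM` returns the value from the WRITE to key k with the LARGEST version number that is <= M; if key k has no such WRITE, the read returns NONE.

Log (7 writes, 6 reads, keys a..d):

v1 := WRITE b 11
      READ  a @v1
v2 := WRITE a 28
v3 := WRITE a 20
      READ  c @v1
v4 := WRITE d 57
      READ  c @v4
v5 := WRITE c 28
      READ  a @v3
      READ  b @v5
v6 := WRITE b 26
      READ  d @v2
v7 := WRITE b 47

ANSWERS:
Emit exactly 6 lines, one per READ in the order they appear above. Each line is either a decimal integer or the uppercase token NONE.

v1: WRITE b=11  (b history now [(1, 11)])
READ a @v1: history=[] -> no version <= 1 -> NONE
v2: WRITE a=28  (a history now [(2, 28)])
v3: WRITE a=20  (a history now [(2, 28), (3, 20)])
READ c @v1: history=[] -> no version <= 1 -> NONE
v4: WRITE d=57  (d history now [(4, 57)])
READ c @v4: history=[] -> no version <= 4 -> NONE
v5: WRITE c=28  (c history now [(5, 28)])
READ a @v3: history=[(2, 28), (3, 20)] -> pick v3 -> 20
READ b @v5: history=[(1, 11)] -> pick v1 -> 11
v6: WRITE b=26  (b history now [(1, 11), (6, 26)])
READ d @v2: history=[(4, 57)] -> no version <= 2 -> NONE
v7: WRITE b=47  (b history now [(1, 11), (6, 26), (7, 47)])

Answer: NONE
NONE
NONE
20
11
NONE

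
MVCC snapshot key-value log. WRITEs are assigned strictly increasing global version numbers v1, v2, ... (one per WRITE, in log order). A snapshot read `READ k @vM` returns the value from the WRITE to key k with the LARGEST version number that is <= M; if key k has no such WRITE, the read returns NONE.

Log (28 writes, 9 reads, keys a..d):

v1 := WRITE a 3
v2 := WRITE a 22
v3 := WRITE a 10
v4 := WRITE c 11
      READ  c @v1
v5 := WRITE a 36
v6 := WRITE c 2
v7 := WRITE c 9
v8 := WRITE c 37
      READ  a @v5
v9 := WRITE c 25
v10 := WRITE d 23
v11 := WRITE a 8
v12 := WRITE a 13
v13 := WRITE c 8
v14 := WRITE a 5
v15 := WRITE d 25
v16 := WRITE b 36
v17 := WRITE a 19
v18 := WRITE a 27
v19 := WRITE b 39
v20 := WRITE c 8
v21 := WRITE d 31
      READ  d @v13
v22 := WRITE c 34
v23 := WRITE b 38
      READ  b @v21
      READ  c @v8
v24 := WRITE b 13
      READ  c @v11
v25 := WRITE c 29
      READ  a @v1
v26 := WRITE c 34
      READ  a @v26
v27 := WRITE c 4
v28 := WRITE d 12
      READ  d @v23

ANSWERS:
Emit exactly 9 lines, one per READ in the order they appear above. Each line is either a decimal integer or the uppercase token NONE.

v1: WRITE a=3  (a history now [(1, 3)])
v2: WRITE a=22  (a history now [(1, 3), (2, 22)])
v3: WRITE a=10  (a history now [(1, 3), (2, 22), (3, 10)])
v4: WRITE c=11  (c history now [(4, 11)])
READ c @v1: history=[(4, 11)] -> no version <= 1 -> NONE
v5: WRITE a=36  (a history now [(1, 3), (2, 22), (3, 10), (5, 36)])
v6: WRITE c=2  (c history now [(4, 11), (6, 2)])
v7: WRITE c=9  (c history now [(4, 11), (6, 2), (7, 9)])
v8: WRITE c=37  (c history now [(4, 11), (6, 2), (7, 9), (8, 37)])
READ a @v5: history=[(1, 3), (2, 22), (3, 10), (5, 36)] -> pick v5 -> 36
v9: WRITE c=25  (c history now [(4, 11), (6, 2), (7, 9), (8, 37), (9, 25)])
v10: WRITE d=23  (d history now [(10, 23)])
v11: WRITE a=8  (a history now [(1, 3), (2, 22), (3, 10), (5, 36), (11, 8)])
v12: WRITE a=13  (a history now [(1, 3), (2, 22), (3, 10), (5, 36), (11, 8), (12, 13)])
v13: WRITE c=8  (c history now [(4, 11), (6, 2), (7, 9), (8, 37), (9, 25), (13, 8)])
v14: WRITE a=5  (a history now [(1, 3), (2, 22), (3, 10), (5, 36), (11, 8), (12, 13), (14, 5)])
v15: WRITE d=25  (d history now [(10, 23), (15, 25)])
v16: WRITE b=36  (b history now [(16, 36)])
v17: WRITE a=19  (a history now [(1, 3), (2, 22), (3, 10), (5, 36), (11, 8), (12, 13), (14, 5), (17, 19)])
v18: WRITE a=27  (a history now [(1, 3), (2, 22), (3, 10), (5, 36), (11, 8), (12, 13), (14, 5), (17, 19), (18, 27)])
v19: WRITE b=39  (b history now [(16, 36), (19, 39)])
v20: WRITE c=8  (c history now [(4, 11), (6, 2), (7, 9), (8, 37), (9, 25), (13, 8), (20, 8)])
v21: WRITE d=31  (d history now [(10, 23), (15, 25), (21, 31)])
READ d @v13: history=[(10, 23), (15, 25), (21, 31)] -> pick v10 -> 23
v22: WRITE c=34  (c history now [(4, 11), (6, 2), (7, 9), (8, 37), (9, 25), (13, 8), (20, 8), (22, 34)])
v23: WRITE b=38  (b history now [(16, 36), (19, 39), (23, 38)])
READ b @v21: history=[(16, 36), (19, 39), (23, 38)] -> pick v19 -> 39
READ c @v8: history=[(4, 11), (6, 2), (7, 9), (8, 37), (9, 25), (13, 8), (20, 8), (22, 34)] -> pick v8 -> 37
v24: WRITE b=13  (b history now [(16, 36), (19, 39), (23, 38), (24, 13)])
READ c @v11: history=[(4, 11), (6, 2), (7, 9), (8, 37), (9, 25), (13, 8), (20, 8), (22, 34)] -> pick v9 -> 25
v25: WRITE c=29  (c history now [(4, 11), (6, 2), (7, 9), (8, 37), (9, 25), (13, 8), (20, 8), (22, 34), (25, 29)])
READ a @v1: history=[(1, 3), (2, 22), (3, 10), (5, 36), (11, 8), (12, 13), (14, 5), (17, 19), (18, 27)] -> pick v1 -> 3
v26: WRITE c=34  (c history now [(4, 11), (6, 2), (7, 9), (8, 37), (9, 25), (13, 8), (20, 8), (22, 34), (25, 29), (26, 34)])
READ a @v26: history=[(1, 3), (2, 22), (3, 10), (5, 36), (11, 8), (12, 13), (14, 5), (17, 19), (18, 27)] -> pick v18 -> 27
v27: WRITE c=4  (c history now [(4, 11), (6, 2), (7, 9), (8, 37), (9, 25), (13, 8), (20, 8), (22, 34), (25, 29), (26, 34), (27, 4)])
v28: WRITE d=12  (d history now [(10, 23), (15, 25), (21, 31), (28, 12)])
READ d @v23: history=[(10, 23), (15, 25), (21, 31), (28, 12)] -> pick v21 -> 31

Answer: NONE
36
23
39
37
25
3
27
31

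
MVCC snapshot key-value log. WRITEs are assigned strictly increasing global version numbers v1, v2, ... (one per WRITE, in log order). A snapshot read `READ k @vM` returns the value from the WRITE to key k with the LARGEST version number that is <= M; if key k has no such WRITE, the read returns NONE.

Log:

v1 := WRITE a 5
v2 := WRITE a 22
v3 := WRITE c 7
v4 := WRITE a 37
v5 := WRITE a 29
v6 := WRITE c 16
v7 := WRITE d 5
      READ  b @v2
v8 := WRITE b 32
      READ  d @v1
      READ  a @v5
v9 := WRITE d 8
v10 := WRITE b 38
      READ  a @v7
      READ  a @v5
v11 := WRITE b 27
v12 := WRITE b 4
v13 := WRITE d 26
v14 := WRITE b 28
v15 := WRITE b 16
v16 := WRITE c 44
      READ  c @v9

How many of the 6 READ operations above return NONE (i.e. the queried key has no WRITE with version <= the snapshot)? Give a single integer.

v1: WRITE a=5  (a history now [(1, 5)])
v2: WRITE a=22  (a history now [(1, 5), (2, 22)])
v3: WRITE c=7  (c history now [(3, 7)])
v4: WRITE a=37  (a history now [(1, 5), (2, 22), (4, 37)])
v5: WRITE a=29  (a history now [(1, 5), (2, 22), (4, 37), (5, 29)])
v6: WRITE c=16  (c history now [(3, 7), (6, 16)])
v7: WRITE d=5  (d history now [(7, 5)])
READ b @v2: history=[] -> no version <= 2 -> NONE
v8: WRITE b=32  (b history now [(8, 32)])
READ d @v1: history=[(7, 5)] -> no version <= 1 -> NONE
READ a @v5: history=[(1, 5), (2, 22), (4, 37), (5, 29)] -> pick v5 -> 29
v9: WRITE d=8  (d history now [(7, 5), (9, 8)])
v10: WRITE b=38  (b history now [(8, 32), (10, 38)])
READ a @v7: history=[(1, 5), (2, 22), (4, 37), (5, 29)] -> pick v5 -> 29
READ a @v5: history=[(1, 5), (2, 22), (4, 37), (5, 29)] -> pick v5 -> 29
v11: WRITE b=27  (b history now [(8, 32), (10, 38), (11, 27)])
v12: WRITE b=4  (b history now [(8, 32), (10, 38), (11, 27), (12, 4)])
v13: WRITE d=26  (d history now [(7, 5), (9, 8), (13, 26)])
v14: WRITE b=28  (b history now [(8, 32), (10, 38), (11, 27), (12, 4), (14, 28)])
v15: WRITE b=16  (b history now [(8, 32), (10, 38), (11, 27), (12, 4), (14, 28), (15, 16)])
v16: WRITE c=44  (c history now [(3, 7), (6, 16), (16, 44)])
READ c @v9: history=[(3, 7), (6, 16), (16, 44)] -> pick v6 -> 16
Read results in order: ['NONE', 'NONE', '29', '29', '29', '16']
NONE count = 2

Answer: 2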